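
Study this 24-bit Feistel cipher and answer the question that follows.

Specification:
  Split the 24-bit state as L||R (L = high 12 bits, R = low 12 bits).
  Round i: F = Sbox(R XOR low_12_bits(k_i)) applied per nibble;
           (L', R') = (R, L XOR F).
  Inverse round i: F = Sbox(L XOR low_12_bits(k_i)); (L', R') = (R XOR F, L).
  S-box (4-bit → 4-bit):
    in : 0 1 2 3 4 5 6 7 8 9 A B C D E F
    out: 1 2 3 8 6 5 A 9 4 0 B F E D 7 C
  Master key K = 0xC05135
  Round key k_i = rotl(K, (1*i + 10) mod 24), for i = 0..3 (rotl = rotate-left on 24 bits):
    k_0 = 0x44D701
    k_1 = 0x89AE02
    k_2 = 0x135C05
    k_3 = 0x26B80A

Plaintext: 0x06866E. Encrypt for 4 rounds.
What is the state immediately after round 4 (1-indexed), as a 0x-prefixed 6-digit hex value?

s_0 = plaintext = 0x06866E
s_1 = Round(s_0, k_0) = 0x66E2C4
s_2 = Round(s_1, k_1) = 0x2C4884
s_3 = Round(s_2, k_2) = 0x884486
s_4 = Round(s_3, k_3) = 0x4866CA

0x4866CA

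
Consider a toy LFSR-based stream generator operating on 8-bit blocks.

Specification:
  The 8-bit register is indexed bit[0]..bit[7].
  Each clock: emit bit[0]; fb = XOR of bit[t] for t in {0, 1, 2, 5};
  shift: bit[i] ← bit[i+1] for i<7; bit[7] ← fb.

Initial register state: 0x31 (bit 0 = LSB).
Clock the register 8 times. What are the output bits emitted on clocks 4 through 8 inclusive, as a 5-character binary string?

01100

reg_0 = 0x31
clock 1: out=1, reg = 0x18
clock 2: out=0, reg = 0x0C
clock 3: out=0, reg = 0x86
clock 4: out=0, reg = 0x43
clock 5: out=1, reg = 0x21
clock 6: out=1, reg = 0x10
clock 7: out=0, reg = 0x08
clock 8: out=0, reg = 0x04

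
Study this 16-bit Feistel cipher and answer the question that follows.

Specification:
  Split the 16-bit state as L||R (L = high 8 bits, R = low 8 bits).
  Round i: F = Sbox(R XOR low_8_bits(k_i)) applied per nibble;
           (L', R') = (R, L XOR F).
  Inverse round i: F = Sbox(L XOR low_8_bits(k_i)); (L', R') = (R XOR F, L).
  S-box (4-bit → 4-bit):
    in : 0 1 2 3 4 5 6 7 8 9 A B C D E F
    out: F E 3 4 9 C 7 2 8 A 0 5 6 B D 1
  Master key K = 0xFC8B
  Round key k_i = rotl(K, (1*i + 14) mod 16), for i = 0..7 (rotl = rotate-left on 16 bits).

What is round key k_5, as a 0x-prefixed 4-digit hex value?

K = 0xFC8B
k_0 = rotl(K, (1*0+14) mod 16) = rotl(K, 14) = 0xFF22
k_1 = rotl(K, (1*1+14) mod 16) = rotl(K, 15) = 0xFE45
k_2 = rotl(K, (1*2+14) mod 16) = rotl(K, 0) = 0xFC8B
k_3 = rotl(K, (1*3+14) mod 16) = rotl(K, 1) = 0xF917
k_4 = rotl(K, (1*4+14) mod 16) = rotl(K, 2) = 0xF22F
k_5 = rotl(K, (1*5+14) mod 16) = rotl(K, 3) = 0xE45F

0xE45F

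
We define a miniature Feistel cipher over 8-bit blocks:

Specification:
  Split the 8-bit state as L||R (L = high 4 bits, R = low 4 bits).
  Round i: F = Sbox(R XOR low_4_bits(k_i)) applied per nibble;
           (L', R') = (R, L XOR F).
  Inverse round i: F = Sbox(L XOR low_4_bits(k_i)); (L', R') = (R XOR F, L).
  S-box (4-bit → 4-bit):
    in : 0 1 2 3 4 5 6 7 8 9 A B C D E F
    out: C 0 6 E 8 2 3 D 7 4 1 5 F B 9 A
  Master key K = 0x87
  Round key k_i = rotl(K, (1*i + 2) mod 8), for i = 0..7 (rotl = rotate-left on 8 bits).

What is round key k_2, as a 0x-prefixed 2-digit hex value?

0x78

K = 0x87
k_0 = rotl(K, (1*0+2) mod 8) = rotl(K, 2) = 0x1E
k_1 = rotl(K, (1*1+2) mod 8) = rotl(K, 3) = 0x3C
k_2 = rotl(K, (1*2+2) mod 8) = rotl(K, 4) = 0x78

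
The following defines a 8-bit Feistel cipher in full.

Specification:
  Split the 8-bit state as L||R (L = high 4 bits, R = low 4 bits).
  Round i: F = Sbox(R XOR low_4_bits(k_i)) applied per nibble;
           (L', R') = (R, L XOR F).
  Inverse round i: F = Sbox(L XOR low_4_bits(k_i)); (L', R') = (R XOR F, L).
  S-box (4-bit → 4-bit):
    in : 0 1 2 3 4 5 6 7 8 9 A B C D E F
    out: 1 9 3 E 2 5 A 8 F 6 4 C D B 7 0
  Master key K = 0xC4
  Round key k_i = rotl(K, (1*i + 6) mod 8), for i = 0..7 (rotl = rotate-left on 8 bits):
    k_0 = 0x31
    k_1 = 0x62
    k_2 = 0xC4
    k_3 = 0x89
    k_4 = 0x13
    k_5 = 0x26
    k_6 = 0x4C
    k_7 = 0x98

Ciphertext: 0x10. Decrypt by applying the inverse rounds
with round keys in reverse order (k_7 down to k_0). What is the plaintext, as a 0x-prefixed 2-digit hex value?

0x48

s_0 = ciphertext = 0x10
s_1 = InvRound(s_0, k_7) = 0x61
s_2 = InvRound(s_1, k_6) = 0x56
s_3 = InvRound(s_2, k_5) = 0x85
s_4 = InvRound(s_3, k_4) = 0x98
s_5 = InvRound(s_4, k_3) = 0x99
s_6 = InvRound(s_5, k_2) = 0x29
s_7 = InvRound(s_6, k_1) = 0x82
s_8 = InvRound(s_7, k_0) = 0x48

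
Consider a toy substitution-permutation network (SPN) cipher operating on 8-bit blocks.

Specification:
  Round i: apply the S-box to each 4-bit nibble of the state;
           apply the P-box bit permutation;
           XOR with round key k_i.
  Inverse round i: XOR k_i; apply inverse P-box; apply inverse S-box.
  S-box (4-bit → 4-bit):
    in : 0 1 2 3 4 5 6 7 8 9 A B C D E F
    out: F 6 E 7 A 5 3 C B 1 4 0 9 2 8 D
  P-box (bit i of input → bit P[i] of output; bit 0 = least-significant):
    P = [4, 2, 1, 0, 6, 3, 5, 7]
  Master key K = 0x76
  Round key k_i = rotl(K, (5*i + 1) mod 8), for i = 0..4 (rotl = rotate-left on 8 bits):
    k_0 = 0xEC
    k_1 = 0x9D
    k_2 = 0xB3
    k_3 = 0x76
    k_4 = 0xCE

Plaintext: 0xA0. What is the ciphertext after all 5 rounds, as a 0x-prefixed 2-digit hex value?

s_0 = plaintext = 0xA0
s_1 = Round(s_0, k_0) = 0xDB
s_2 = Round(s_1, k_1) = 0x95
s_3 = Round(s_2, k_2) = 0xE1
s_4 = Round(s_3, k_3) = 0xF0
s_5 = Round(s_4, k_4) = 0x39

0x39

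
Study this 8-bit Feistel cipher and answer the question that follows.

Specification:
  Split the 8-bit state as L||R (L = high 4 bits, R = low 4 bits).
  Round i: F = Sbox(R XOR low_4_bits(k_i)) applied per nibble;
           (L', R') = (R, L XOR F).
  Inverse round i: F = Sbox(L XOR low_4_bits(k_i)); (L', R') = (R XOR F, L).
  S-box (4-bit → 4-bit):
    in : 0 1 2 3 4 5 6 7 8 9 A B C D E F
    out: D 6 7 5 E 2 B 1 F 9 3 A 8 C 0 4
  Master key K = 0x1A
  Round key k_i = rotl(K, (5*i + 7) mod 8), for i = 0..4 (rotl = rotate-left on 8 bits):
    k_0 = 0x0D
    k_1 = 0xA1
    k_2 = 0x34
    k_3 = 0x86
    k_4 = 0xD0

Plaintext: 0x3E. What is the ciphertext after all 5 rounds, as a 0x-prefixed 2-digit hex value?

s_0 = plaintext = 0x3E
s_1 = Round(s_0, k_0) = 0xE6
s_2 = Round(s_1, k_1) = 0x6F
s_3 = Round(s_2, k_2) = 0xFC
s_4 = Round(s_3, k_3) = 0xCC
s_5 = Round(s_4, k_4) = 0xC4

0xC4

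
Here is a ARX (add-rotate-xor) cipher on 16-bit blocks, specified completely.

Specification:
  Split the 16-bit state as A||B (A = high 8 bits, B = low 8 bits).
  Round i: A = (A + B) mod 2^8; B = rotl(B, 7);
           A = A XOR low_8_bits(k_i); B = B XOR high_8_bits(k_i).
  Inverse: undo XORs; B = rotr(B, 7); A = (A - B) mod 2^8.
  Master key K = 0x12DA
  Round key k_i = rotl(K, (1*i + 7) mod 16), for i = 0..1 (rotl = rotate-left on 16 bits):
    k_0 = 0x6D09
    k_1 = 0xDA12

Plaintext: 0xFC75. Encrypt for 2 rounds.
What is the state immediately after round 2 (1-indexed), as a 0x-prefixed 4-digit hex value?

s_0 = plaintext = 0xFC75
s_1 = Round(s_0, k_0) = 0x78D7
s_2 = Round(s_1, k_1) = 0x5D31

0x5D31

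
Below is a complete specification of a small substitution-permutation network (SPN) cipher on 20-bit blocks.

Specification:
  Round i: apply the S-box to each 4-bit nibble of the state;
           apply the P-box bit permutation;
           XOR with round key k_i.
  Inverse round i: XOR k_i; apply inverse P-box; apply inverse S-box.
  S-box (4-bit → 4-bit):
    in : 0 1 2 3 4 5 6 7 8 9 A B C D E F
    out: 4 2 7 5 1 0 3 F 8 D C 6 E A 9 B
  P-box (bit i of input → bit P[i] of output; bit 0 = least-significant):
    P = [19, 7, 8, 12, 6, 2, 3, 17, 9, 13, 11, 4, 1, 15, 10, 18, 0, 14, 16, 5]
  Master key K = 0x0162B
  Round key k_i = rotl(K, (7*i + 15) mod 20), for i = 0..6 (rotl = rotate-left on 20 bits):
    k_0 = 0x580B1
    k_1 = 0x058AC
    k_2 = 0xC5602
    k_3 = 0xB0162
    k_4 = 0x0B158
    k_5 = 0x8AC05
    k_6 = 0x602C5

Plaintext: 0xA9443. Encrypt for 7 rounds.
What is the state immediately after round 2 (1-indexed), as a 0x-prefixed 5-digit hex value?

0xE7398

s_0 = plaintext = 0xA9443
s_1 = Round(s_0, k_0) = 0x887D3
s_2 = Round(s_1, k_1) = 0xE7398
s_3 = Round(s_2, k_2) = 0xAC869
s_4 = Round(s_3, k_3) = 0x69416
s_5 = Round(s_4, k_4) = 0xCF7DF
s_6 = Round(s_5, k_5) = 0x756B3
s_7 = Round(s_6, k_6) = 0xF61E8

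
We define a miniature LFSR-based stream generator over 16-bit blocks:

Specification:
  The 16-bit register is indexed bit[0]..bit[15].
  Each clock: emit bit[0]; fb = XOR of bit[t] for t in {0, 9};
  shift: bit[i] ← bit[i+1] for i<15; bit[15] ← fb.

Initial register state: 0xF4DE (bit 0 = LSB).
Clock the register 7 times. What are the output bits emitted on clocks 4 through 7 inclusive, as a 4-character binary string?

reg_0 = 0xF4DE
clock 1: out=0, reg = 0x7A6F
clock 2: out=1, reg = 0x3D37
clock 3: out=1, reg = 0x9E9B
clock 4: out=1, reg = 0x4F4D
clock 5: out=1, reg = 0x27A6
clock 6: out=0, reg = 0x93D3
clock 7: out=1, reg = 0x49E9

1101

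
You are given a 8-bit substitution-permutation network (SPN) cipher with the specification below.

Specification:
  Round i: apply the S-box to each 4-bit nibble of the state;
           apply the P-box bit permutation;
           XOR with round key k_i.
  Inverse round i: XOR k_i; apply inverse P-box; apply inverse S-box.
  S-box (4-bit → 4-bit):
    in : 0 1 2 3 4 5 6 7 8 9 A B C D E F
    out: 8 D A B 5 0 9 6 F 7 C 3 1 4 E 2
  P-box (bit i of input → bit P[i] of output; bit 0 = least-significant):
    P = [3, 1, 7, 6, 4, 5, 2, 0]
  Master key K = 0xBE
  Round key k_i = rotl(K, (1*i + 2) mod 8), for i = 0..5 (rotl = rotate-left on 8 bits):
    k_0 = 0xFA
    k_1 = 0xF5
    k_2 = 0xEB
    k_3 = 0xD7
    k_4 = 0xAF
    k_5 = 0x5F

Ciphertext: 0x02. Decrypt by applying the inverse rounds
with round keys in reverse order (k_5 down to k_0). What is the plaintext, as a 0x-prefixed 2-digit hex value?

s_0 = ciphertext = 0x02
s_1 = InvRound(s_0, k_5) = 0x16
s_2 = InvRound(s_1, k_4) = 0x34
s_3 = InvRound(s_2, k_3) = 0x2E
s_4 = InvRound(s_3, k_2) = 0xAA
s_5 = InvRound(s_4, k_1) = 0x13
s_6 = InvRound(s_5, k_0) = 0x21

0x21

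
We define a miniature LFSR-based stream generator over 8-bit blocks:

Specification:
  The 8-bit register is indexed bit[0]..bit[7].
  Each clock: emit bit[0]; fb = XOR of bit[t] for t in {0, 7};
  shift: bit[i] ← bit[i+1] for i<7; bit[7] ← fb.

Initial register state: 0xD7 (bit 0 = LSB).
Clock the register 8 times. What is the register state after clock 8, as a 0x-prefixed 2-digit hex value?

0xB2

reg_0 = 0xD7
clock 1: out=1, reg = 0x6B
clock 2: out=1, reg = 0xB5
clock 3: out=1, reg = 0x5A
clock 4: out=0, reg = 0x2D
clock 5: out=1, reg = 0x96
clock 6: out=0, reg = 0xCB
clock 7: out=1, reg = 0x65
clock 8: out=1, reg = 0xB2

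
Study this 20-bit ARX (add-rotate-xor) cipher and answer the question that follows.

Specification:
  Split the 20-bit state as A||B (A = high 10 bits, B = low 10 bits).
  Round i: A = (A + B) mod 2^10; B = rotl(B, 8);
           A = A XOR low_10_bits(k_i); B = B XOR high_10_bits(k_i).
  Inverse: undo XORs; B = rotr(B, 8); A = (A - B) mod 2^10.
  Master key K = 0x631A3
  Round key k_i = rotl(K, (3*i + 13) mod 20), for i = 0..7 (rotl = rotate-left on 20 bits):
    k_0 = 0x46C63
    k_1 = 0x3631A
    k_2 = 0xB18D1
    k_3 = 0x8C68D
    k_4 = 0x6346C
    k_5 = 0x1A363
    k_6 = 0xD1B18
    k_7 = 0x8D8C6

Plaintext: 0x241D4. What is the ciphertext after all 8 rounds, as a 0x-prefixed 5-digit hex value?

s_0 = plaintext = 0x241D4
s_1 = Round(s_0, k_0) = 0x81D6E
s_2 = Round(s_1, k_1) = 0x1BE83
s_3 = Round(s_2, k_2) = 0x88D66
s_4 = Round(s_3, k_3) = 0x41068
s_5 = Round(s_4, k_4) = 0x40197
s_6 = Round(s_5, k_5) = 0x7D30D
s_7 = Round(s_6, k_6) = 0x86685
s_8 = Round(s_7, k_7) = 0x16397

0x16397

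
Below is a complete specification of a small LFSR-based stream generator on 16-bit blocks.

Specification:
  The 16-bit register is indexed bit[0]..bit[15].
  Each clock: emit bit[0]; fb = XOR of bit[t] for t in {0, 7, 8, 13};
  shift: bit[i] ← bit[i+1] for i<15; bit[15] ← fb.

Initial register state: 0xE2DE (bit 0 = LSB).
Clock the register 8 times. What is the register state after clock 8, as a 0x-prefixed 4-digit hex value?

0x8EE2

reg_0 = 0xE2DE
clock 1: out=0, reg = 0x716F
clock 2: out=1, reg = 0xB8B7
clock 3: out=1, reg = 0xDC5B
clock 4: out=1, reg = 0xEE2D
clock 5: out=1, reg = 0x7716
clock 6: out=0, reg = 0x3B8B
clock 7: out=1, reg = 0x1DC5
clock 8: out=1, reg = 0x8EE2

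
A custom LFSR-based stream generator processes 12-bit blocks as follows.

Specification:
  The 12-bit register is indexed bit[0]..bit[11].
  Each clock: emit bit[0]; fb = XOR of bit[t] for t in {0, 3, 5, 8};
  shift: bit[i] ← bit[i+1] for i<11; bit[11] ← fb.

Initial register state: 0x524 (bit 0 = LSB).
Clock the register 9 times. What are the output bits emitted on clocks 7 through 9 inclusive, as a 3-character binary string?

001

reg_0 = 0x524
clock 1: out=0, reg = 0x292
clock 2: out=0, reg = 0x149
clock 3: out=1, reg = 0x8A4
clock 4: out=0, reg = 0xC52
clock 5: out=0, reg = 0x629
clock 6: out=1, reg = 0xB14
clock 7: out=0, reg = 0xD8A
clock 8: out=0, reg = 0x6C5
clock 9: out=1, reg = 0xB62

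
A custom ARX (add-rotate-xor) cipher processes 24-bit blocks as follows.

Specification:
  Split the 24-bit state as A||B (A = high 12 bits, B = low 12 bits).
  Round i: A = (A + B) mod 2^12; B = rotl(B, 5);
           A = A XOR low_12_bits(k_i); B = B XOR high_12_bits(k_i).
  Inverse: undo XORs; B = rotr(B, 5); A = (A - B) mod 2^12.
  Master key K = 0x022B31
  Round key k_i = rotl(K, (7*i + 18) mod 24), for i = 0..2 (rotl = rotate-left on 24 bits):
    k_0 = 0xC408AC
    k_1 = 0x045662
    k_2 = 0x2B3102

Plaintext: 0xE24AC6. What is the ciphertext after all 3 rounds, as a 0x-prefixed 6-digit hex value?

s_0 = plaintext = 0xE24AC6
s_1 = Round(s_0, k_0) = 0x046495
s_2 = Round(s_1, k_1) = 0x2B92EC
s_3 = Round(s_2, k_2) = 0x4A7F36

0x4A7F36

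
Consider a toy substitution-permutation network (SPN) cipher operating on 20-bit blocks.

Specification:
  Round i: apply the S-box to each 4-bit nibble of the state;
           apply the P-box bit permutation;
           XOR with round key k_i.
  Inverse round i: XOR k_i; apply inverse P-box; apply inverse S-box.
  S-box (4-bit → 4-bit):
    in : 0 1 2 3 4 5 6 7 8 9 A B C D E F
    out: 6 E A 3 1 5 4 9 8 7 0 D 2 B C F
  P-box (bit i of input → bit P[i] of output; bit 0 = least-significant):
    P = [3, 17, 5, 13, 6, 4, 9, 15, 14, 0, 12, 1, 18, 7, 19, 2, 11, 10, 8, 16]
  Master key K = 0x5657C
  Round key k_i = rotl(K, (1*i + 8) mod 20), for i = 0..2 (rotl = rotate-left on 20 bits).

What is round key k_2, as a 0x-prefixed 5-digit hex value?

0x5F159

K = 0x5657C
k_0 = rotl(K, (1*0+8) mod 20) = rotl(K, 8) = 0x57C56
k_1 = rotl(K, (1*1+8) mod 20) = rotl(K, 9) = 0xAF8AC
k_2 = rotl(K, (1*2+8) mod 20) = rotl(K, 10) = 0x5F159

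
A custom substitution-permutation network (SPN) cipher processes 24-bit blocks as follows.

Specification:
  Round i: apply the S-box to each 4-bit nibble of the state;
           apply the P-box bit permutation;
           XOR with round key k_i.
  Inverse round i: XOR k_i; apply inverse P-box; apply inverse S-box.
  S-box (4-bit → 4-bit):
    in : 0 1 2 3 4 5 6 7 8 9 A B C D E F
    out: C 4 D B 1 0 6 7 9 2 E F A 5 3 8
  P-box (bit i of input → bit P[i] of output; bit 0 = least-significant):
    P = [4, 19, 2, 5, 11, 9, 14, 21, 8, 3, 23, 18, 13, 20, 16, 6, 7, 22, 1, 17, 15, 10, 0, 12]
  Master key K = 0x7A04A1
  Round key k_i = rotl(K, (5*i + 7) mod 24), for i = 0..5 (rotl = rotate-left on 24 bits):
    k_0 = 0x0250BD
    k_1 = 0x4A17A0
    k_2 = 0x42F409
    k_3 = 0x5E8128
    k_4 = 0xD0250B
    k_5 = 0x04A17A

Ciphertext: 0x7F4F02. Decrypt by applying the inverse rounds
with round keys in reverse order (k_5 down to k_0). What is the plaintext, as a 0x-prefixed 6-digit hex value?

0x43000E

s_0 = ciphertext = 0x7F4F02
s_1 = InvRound(s_0, k_5) = 0xECB9B3
s_2 = InvRound(s_1, k_4) = 0x349C83
s_3 = InvRound(s_2, k_3) = 0xAB5E8C
s_4 = InvRound(s_3, k_2) = 0xDED136
s_5 = InvRound(s_4, k_1) = 0xED906D
s_6 = InvRound(s_5, k_0) = 0x43000E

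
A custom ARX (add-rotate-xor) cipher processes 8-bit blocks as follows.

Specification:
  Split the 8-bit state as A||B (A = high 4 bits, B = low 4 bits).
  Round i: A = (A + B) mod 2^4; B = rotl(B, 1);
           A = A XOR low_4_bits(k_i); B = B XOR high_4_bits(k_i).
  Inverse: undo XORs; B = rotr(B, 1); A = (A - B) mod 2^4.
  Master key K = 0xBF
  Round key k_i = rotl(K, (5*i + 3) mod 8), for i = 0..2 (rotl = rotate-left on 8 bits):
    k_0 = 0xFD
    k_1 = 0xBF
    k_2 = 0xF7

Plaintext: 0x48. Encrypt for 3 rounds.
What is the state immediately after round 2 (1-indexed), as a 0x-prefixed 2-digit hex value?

0x06

s_0 = plaintext = 0x48
s_1 = Round(s_0, k_0) = 0x1E
s_2 = Round(s_1, k_1) = 0x06
s_3 = Round(s_2, k_2) = 0x13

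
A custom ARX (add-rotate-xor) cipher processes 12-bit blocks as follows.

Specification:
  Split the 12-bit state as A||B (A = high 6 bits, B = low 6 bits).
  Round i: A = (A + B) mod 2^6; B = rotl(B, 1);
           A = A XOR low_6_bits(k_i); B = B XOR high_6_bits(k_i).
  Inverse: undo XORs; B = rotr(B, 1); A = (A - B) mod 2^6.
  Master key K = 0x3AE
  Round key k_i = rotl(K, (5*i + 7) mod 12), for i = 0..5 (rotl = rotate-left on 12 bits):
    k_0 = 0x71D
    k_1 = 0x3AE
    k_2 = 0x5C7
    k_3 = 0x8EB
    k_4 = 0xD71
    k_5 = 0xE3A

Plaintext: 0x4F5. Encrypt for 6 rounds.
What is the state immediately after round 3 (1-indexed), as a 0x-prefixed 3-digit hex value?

s_0 = plaintext = 0x4F5
s_1 = Round(s_0, k_0) = 0x577
s_2 = Round(s_1, k_1) = 0x8A1
s_3 = Round(s_2, k_2) = 0x114
s_4 = Round(s_3, k_3) = 0xCCB
s_5 = Round(s_4, k_4) = 0x3E3
s_6 = Round(s_5, k_5) = 0x23F

0x114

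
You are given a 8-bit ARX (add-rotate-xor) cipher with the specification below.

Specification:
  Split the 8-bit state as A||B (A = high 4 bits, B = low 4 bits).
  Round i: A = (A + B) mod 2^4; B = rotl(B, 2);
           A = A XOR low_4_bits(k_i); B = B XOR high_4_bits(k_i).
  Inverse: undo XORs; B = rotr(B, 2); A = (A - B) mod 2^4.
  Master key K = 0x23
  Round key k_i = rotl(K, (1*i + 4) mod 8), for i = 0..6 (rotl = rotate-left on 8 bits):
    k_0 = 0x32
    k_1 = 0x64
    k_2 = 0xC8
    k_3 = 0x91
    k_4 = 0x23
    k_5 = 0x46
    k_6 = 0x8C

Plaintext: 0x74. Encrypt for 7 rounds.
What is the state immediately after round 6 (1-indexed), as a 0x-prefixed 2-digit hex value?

0x38

s_0 = plaintext = 0x74
s_1 = Round(s_0, k_0) = 0x92
s_2 = Round(s_1, k_1) = 0xFE
s_3 = Round(s_2, k_2) = 0x57
s_4 = Round(s_3, k_3) = 0xD4
s_5 = Round(s_4, k_4) = 0x23
s_6 = Round(s_5, k_5) = 0x38
s_7 = Round(s_6, k_6) = 0x7A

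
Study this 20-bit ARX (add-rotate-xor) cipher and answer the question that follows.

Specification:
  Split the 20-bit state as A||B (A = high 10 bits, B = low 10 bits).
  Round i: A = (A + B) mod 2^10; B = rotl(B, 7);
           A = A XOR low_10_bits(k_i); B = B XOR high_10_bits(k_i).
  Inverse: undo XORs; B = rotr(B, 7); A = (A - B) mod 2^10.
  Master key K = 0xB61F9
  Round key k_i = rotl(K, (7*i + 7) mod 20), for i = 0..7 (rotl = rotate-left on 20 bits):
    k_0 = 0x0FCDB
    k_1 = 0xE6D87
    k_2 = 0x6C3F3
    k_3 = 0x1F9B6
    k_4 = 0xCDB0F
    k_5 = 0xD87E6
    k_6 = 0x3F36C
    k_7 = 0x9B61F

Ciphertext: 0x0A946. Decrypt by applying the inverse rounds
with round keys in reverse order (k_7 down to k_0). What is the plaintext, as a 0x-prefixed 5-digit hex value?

s_0 = ciphertext = 0x0A946
s_1 = InvRound(s_0, k_7) = 0x35D5E
s_2 = InvRound(s_1, k_6) = 0xAA113
s_3 = InvRound(s_2, k_5) = 0x6EB94
s_4 = InvRound(s_3, k_4) = 0x69111
s_5 = InvRound(s_4, k_3) = 0x2637A
s_6 = InvRound(s_5, k_2) = 0x45A55
s_7 = InvRound(s_6, k_1) = 0x87A73
s_8 = InvRound(s_7, k_0) = 0x18664

0x18664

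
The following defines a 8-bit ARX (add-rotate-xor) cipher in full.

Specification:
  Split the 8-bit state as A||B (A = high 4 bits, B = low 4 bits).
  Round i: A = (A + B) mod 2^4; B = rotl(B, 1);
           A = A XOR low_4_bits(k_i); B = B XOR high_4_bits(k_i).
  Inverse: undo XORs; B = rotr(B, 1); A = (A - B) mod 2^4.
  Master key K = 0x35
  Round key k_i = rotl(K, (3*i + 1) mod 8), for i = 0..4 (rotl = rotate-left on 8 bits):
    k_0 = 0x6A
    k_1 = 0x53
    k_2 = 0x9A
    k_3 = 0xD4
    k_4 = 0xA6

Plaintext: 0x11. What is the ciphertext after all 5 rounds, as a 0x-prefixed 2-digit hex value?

0x39

s_0 = plaintext = 0x11
s_1 = Round(s_0, k_0) = 0x84
s_2 = Round(s_1, k_1) = 0xFD
s_3 = Round(s_2, k_2) = 0x62
s_4 = Round(s_3, k_3) = 0xC9
s_5 = Round(s_4, k_4) = 0x39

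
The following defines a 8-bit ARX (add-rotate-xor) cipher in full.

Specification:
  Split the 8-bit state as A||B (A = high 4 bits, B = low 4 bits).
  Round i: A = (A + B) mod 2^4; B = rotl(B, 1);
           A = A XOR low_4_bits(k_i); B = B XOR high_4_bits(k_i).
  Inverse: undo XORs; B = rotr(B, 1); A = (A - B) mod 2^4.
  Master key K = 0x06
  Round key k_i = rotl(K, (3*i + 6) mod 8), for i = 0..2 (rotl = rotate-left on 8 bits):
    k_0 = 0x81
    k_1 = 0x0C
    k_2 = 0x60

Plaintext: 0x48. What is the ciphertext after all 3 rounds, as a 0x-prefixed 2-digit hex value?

s_0 = plaintext = 0x48
s_1 = Round(s_0, k_0) = 0xD9
s_2 = Round(s_1, k_1) = 0xA3
s_3 = Round(s_2, k_2) = 0xD0

0xD0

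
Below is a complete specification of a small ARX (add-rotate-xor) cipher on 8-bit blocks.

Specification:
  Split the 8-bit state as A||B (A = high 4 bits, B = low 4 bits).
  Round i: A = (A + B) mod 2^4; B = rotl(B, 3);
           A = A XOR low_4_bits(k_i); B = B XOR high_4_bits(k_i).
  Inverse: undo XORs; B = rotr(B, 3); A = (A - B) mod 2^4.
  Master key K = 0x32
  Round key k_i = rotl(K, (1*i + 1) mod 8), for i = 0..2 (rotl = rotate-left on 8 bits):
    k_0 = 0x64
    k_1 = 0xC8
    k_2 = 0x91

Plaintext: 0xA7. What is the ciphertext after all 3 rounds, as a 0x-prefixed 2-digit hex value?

0xD8

s_0 = plaintext = 0xA7
s_1 = Round(s_0, k_0) = 0x5D
s_2 = Round(s_1, k_1) = 0xA2
s_3 = Round(s_2, k_2) = 0xD8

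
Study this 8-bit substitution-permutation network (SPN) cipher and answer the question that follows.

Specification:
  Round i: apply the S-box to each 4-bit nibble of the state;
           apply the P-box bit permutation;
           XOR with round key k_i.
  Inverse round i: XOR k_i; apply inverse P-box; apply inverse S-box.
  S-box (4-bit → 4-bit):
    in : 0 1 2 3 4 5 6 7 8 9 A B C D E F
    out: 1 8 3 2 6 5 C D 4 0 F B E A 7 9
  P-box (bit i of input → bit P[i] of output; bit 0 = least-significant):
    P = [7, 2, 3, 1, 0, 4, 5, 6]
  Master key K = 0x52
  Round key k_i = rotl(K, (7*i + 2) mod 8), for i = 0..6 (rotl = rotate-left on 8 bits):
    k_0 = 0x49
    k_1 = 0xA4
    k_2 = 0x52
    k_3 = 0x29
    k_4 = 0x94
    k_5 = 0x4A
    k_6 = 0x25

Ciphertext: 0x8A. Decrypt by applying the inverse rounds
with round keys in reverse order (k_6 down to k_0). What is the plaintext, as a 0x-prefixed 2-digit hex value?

0xB2

s_0 = ciphertext = 0x8A
s_1 = InvRound(s_0, k_6) = 0x5A
s_2 = InvRound(s_1, k_5) = 0x39
s_3 = InvRound(s_2, k_4) = 0x5E
s_4 = InvRound(s_3, k_3) = 0xAD
s_5 = InvRound(s_4, k_2) = 0xAA
s_6 = InvRound(s_5, k_1) = 0x9C
s_7 = InvRound(s_6, k_0) = 0xB2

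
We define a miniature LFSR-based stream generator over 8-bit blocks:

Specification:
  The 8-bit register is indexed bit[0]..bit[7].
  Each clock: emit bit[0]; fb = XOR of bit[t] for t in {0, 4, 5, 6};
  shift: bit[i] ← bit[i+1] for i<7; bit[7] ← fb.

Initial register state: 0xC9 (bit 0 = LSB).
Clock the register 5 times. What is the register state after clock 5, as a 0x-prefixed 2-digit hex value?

0x06

reg_0 = 0xC9
clock 1: out=1, reg = 0x64
clock 2: out=0, reg = 0x32
clock 3: out=0, reg = 0x19
clock 4: out=1, reg = 0x0C
clock 5: out=0, reg = 0x06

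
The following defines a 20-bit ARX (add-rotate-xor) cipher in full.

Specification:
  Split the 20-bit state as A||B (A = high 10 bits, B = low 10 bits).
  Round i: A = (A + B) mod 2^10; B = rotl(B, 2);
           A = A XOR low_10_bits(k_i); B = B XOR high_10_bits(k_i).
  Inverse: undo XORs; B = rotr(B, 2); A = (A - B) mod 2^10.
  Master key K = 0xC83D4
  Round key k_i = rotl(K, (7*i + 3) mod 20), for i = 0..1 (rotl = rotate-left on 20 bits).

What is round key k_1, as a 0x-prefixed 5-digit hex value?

K = 0xC83D4
k_0 = rotl(K, (7*0+3) mod 20) = rotl(K, 3) = 0x41EA6
k_1 = rotl(K, (7*1+3) mod 20) = rotl(K, 10) = 0xF5320

0xF5320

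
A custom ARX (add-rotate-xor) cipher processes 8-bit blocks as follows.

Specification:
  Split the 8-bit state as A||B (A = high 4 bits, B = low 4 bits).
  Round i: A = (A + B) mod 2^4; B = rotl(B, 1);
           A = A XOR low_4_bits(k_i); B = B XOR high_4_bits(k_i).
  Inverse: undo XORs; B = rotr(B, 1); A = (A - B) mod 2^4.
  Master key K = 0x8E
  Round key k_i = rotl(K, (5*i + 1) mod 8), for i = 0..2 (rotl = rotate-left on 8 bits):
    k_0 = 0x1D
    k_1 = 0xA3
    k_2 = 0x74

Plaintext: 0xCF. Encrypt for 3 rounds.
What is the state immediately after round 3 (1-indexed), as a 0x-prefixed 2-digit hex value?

0xA9

s_0 = plaintext = 0xCF
s_1 = Round(s_0, k_0) = 0x6E
s_2 = Round(s_1, k_1) = 0x77
s_3 = Round(s_2, k_2) = 0xA9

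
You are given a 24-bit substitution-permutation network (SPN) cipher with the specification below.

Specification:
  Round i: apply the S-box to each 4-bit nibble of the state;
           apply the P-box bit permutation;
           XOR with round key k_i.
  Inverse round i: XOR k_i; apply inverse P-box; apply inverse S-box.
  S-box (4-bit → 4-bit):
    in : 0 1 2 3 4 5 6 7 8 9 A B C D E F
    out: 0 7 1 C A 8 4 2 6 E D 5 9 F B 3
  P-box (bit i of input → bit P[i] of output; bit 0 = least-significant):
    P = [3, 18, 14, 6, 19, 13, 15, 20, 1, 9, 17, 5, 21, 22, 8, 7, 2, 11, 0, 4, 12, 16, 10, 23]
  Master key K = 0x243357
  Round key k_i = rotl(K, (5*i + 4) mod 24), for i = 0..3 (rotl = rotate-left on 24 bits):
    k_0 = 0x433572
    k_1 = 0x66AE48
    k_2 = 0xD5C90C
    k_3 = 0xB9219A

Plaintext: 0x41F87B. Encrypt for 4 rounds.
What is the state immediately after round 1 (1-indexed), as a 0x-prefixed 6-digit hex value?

0xA05F7F

s_0 = plaintext = 0x41F87B
s_1 = Round(s_0, k_0) = 0xA05F7F
s_2 = Round(s_1, k_1) = 0xE298C2
s_3 = Round(s_2, k_2) = 0x0EDA80
s_4 = Round(s_3, k_3) = 0xDB882C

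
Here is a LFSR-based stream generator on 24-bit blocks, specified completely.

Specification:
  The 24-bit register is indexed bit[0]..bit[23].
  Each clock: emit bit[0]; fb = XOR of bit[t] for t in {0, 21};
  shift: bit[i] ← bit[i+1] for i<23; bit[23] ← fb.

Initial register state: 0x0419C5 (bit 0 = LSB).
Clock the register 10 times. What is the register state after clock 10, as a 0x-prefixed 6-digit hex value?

0x2B4106

reg_0 = 0x0419C5
clock 1: out=1, reg = 0x820CE2
clock 2: out=0, reg = 0x410671
clock 3: out=1, reg = 0xA08338
clock 4: out=0, reg = 0xD0419C
clock 5: out=0, reg = 0x6820CE
clock 6: out=0, reg = 0xB41067
clock 7: out=1, reg = 0x5A0833
clock 8: out=1, reg = 0xAD0419
clock 9: out=1, reg = 0x56820C
clock 10: out=0, reg = 0x2B4106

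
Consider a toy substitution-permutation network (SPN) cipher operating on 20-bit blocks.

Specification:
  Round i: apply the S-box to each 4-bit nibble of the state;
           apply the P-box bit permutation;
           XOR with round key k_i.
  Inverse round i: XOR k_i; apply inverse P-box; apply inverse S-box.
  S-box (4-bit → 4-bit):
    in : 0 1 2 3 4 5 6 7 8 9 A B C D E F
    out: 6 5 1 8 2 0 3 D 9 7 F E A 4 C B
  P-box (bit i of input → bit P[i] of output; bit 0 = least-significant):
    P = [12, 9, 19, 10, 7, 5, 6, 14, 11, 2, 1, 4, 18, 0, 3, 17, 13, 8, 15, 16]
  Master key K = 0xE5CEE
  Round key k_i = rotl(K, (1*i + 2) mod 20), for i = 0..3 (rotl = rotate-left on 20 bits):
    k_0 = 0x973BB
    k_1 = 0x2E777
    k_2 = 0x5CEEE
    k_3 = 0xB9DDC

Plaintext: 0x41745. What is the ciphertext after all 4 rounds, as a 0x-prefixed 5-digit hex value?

0x64BB5

s_0 = plaintext = 0x41745
s_1 = Round(s_0, k_0) = 0xD7A81
s_2 = Round(s_1, k_1) = 0xC3FE9
s_3 = Round(s_2, k_2) = 0xE95BA
s_4 = Round(s_3, k_3) = 0x64BB5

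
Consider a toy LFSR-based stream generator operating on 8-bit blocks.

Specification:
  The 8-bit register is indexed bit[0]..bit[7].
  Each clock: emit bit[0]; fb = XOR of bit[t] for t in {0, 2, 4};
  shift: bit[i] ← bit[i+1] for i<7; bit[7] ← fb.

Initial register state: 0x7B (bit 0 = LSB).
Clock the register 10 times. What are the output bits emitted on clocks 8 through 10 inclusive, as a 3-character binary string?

001

reg_0 = 0x7B
clock 1: out=1, reg = 0x3D
clock 2: out=1, reg = 0x9E
clock 3: out=0, reg = 0x4F
clock 4: out=1, reg = 0x27
clock 5: out=1, reg = 0x13
clock 6: out=1, reg = 0x09
clock 7: out=1, reg = 0x84
clock 8: out=0, reg = 0xC2
clock 9: out=0, reg = 0x61
clock 10: out=1, reg = 0xB0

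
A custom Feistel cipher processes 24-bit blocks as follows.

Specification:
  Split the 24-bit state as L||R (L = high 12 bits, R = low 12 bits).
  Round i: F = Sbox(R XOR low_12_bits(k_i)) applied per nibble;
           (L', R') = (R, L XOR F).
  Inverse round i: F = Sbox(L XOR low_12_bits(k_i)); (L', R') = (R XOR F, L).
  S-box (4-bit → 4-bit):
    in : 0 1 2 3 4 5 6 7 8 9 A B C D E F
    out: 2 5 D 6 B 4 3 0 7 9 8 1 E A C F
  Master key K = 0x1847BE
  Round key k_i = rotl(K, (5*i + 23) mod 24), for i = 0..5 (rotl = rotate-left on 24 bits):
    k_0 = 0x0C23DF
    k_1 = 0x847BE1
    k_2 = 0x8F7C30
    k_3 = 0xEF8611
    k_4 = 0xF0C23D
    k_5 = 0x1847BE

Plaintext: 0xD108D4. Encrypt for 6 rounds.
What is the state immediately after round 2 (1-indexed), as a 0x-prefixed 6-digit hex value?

0xC31876

s_0 = plaintext = 0xD108D4
s_1 = Round(s_0, k_0) = 0x8D4C31
s_2 = Round(s_1, k_1) = 0xC31876
s_3 = Round(s_2, k_2) = 0x876782
s_4 = Round(s_3, k_3) = 0x782DE0
s_5 = Round(s_4, k_4) = 0xDE0828
s_6 = Round(s_5, k_5) = 0x828273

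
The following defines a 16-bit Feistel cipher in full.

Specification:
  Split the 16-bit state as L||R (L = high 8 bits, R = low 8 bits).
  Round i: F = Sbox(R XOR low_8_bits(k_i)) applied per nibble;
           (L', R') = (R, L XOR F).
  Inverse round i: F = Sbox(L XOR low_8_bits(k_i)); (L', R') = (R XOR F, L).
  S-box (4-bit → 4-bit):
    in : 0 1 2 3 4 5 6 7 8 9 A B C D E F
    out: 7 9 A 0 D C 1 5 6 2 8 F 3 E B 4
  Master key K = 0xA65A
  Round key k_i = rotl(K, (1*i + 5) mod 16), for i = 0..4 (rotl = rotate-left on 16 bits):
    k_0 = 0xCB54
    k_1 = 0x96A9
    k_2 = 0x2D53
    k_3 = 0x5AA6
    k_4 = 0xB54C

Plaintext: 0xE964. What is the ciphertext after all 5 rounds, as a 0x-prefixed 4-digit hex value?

0xFBA1

s_0 = plaintext = 0xE964
s_1 = Round(s_0, k_0) = 0x64EE
s_2 = Round(s_1, k_1) = 0xEEB1
s_3 = Round(s_2, k_2) = 0xB154
s_4 = Round(s_3, k_3) = 0x54FB
s_5 = Round(s_4, k_4) = 0xFBA1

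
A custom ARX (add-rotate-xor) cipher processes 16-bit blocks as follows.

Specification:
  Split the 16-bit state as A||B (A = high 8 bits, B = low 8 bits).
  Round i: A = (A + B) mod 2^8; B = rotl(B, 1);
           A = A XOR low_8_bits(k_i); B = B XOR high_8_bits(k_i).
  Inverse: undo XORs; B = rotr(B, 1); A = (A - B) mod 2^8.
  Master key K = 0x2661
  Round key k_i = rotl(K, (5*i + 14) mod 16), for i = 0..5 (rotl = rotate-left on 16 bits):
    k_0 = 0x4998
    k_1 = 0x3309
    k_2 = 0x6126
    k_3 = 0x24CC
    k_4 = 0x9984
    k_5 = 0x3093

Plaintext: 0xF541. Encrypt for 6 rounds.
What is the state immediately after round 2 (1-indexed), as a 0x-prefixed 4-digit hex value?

0x70A4

s_0 = plaintext = 0xF541
s_1 = Round(s_0, k_0) = 0xAECB
s_2 = Round(s_1, k_1) = 0x70A4
s_3 = Round(s_2, k_2) = 0x3228
s_4 = Round(s_3, k_3) = 0x9674
s_5 = Round(s_4, k_4) = 0x8E71
s_6 = Round(s_5, k_5) = 0x6CD2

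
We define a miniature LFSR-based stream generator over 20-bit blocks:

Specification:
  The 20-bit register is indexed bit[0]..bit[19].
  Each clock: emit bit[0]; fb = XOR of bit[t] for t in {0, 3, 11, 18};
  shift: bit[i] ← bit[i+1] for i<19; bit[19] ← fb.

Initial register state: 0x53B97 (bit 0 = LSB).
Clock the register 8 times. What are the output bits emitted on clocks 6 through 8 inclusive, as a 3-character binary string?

reg_0 = 0x53B97
clock 1: out=1, reg = 0xA9DCB
clock 2: out=1, reg = 0xD4EE5
clock 3: out=1, reg = 0xEA772
clock 4: out=0, reg = 0xF53B9
clock 5: out=1, reg = 0xFA9DC
clock 6: out=0, reg = 0xFD4EE
clock 7: out=0, reg = 0x7EA77
clock 8: out=1, reg = 0xBF53B

001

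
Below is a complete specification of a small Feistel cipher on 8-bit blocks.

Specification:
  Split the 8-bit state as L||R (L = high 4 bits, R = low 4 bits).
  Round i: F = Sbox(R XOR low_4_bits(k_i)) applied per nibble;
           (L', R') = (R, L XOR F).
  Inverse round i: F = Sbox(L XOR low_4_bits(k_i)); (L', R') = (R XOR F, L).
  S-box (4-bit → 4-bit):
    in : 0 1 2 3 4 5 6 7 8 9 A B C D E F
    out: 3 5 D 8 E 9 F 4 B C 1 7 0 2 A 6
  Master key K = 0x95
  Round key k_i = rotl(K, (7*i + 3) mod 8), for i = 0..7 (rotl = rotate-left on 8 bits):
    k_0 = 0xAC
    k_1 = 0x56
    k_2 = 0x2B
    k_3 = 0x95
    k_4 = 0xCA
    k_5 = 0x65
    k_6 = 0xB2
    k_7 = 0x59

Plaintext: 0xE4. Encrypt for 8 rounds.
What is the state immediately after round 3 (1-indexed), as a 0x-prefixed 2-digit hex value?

s_0 = plaintext = 0xE4
s_1 = Round(s_0, k_0) = 0x45
s_2 = Round(s_1, k_1) = 0x5C
s_3 = Round(s_2, k_2) = 0xC1
s_4 = Round(s_3, k_3) = 0x12
s_5 = Round(s_4, k_4) = 0x2A
s_6 = Round(s_5, k_5) = 0xA4
s_7 = Round(s_6, k_6) = 0x45
s_8 = Round(s_7, k_7) = 0x54

0xC1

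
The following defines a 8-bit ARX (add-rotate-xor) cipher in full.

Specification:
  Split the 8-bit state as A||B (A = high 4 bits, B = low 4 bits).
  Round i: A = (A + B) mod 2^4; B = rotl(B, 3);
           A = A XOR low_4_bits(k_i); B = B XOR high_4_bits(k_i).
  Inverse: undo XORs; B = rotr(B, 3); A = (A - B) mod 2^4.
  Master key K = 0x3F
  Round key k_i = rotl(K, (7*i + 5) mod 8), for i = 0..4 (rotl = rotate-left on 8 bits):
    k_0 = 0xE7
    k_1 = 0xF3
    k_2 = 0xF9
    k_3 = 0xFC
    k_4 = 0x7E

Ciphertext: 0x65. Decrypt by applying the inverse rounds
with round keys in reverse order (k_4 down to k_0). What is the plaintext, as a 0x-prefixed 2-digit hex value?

0xA6

s_0 = ciphertext = 0x65
s_1 = InvRound(s_0, k_4) = 0x44
s_2 = InvRound(s_1, k_3) = 0x17
s_3 = InvRound(s_2, k_2) = 0x71
s_4 = InvRound(s_3, k_1) = 0x7D
s_5 = InvRound(s_4, k_0) = 0xA6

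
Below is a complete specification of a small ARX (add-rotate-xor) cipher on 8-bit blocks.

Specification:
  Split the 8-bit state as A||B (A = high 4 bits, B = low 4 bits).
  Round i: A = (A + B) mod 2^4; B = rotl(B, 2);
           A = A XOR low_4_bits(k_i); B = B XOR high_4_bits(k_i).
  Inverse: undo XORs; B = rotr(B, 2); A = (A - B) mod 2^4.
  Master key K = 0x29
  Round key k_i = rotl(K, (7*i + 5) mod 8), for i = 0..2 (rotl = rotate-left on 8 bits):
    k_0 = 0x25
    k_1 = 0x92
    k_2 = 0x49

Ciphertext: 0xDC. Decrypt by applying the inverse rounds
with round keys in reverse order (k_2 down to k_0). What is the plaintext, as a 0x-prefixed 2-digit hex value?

0x43

s_0 = ciphertext = 0xDC
s_1 = InvRound(s_0, k_2) = 0x22
s_2 = InvRound(s_1, k_1) = 0x2E
s_3 = InvRound(s_2, k_0) = 0x43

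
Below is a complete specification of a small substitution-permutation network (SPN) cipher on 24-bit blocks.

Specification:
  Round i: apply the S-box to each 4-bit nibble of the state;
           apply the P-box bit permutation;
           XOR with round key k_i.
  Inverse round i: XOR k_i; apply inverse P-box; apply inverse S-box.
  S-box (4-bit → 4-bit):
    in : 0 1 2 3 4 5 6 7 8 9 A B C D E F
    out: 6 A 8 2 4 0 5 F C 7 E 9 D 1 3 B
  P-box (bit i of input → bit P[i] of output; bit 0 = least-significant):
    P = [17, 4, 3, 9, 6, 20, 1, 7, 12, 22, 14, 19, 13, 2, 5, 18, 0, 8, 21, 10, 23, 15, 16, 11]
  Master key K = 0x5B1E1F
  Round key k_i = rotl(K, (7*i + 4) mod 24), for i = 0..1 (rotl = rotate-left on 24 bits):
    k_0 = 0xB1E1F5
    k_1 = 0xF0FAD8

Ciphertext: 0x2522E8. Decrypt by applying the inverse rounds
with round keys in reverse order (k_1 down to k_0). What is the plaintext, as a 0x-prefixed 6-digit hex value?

0xB5F0C5

s_0 = ciphertext = 0x2522E8
s_1 = InvRound(s_0, k_1) = 0x758933
s_2 = InvRound(s_1, k_0) = 0xB5F0C5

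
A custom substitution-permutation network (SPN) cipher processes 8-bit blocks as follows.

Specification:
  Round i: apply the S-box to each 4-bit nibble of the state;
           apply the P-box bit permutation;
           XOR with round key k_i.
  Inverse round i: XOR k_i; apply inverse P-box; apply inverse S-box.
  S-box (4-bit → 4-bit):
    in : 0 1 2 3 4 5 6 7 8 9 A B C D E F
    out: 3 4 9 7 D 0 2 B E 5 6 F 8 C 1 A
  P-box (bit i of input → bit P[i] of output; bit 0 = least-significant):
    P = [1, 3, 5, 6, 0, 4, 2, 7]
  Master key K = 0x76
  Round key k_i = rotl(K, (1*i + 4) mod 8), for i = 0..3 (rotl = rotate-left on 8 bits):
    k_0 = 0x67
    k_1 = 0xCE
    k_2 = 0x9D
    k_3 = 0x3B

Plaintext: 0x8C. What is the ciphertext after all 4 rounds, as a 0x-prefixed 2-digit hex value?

s_0 = plaintext = 0x8C
s_1 = Round(s_0, k_0) = 0xB3
s_2 = Round(s_1, k_1) = 0x71
s_3 = Round(s_2, k_2) = 0x2C
s_4 = Round(s_3, k_3) = 0xFA

0xFA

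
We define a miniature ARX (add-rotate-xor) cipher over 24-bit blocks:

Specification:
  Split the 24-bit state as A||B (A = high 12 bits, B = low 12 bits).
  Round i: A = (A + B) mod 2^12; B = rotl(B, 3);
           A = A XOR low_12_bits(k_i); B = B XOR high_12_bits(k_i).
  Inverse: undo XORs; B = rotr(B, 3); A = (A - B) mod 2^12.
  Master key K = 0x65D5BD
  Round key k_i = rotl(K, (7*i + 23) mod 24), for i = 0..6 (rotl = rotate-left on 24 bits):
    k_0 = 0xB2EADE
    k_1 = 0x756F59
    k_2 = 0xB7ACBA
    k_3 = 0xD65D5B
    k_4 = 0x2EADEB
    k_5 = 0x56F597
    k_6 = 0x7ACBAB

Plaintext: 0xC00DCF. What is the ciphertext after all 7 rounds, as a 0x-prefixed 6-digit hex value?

s_0 = plaintext = 0xC00DCF
s_1 = Round(s_0, k_0) = 0x311550
s_2 = Round(s_1, k_1) = 0x738DD4
s_3 = Round(s_2, k_2) = 0x9B65DC
s_4 = Round(s_3, k_3) = 0x2C9387
s_5 = Round(s_4, k_4) = 0xBBBED3
s_6 = Round(s_5, k_5) = 0xF193F0
s_7 = Round(s_6, k_6) = 0x8A282D

0x8A282D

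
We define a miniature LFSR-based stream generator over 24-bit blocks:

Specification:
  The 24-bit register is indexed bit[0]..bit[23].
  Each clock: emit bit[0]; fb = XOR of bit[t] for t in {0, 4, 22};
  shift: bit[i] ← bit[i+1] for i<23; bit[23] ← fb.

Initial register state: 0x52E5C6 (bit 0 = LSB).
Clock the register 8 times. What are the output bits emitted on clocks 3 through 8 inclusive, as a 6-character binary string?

100011

reg_0 = 0x52E5C6
clock 1: out=0, reg = 0xA972E3
clock 2: out=1, reg = 0xD4B971
clock 3: out=1, reg = 0xEA5CB8
clock 4: out=0, reg = 0x752E5C
clock 5: out=0, reg = 0x3A972E
clock 6: out=0, reg = 0x1D4B97
clock 7: out=1, reg = 0x0EA5CB
clock 8: out=1, reg = 0x8752E5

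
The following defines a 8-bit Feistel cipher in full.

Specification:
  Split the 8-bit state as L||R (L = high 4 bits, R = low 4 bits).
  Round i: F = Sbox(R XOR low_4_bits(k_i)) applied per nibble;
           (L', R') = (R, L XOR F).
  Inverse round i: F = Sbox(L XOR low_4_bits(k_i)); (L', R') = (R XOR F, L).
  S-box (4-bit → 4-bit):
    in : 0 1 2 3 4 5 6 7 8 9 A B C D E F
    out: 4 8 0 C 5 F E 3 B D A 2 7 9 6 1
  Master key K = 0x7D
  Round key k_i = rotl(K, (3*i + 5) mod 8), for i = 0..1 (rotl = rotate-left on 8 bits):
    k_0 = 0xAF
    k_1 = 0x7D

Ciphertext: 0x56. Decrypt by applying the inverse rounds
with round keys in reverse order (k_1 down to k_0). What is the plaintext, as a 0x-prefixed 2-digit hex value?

s_0 = ciphertext = 0x56
s_1 = InvRound(s_0, k_1) = 0xD5
s_2 = InvRound(s_1, k_0) = 0x5D

0x5D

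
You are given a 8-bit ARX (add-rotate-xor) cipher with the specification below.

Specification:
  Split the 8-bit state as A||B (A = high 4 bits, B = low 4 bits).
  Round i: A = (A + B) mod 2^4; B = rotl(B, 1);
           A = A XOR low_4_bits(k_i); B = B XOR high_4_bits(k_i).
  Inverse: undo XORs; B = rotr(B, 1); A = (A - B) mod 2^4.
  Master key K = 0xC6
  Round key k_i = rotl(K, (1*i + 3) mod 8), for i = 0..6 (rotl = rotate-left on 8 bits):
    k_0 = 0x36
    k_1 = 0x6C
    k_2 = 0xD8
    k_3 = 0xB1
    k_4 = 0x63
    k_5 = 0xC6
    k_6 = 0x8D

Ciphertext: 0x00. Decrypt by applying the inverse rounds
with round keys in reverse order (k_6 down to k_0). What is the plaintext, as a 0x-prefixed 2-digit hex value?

0xD1

s_0 = ciphertext = 0x00
s_1 = InvRound(s_0, k_6) = 0x94
s_2 = InvRound(s_1, k_5) = 0xB4
s_3 = InvRound(s_2, k_4) = 0x71
s_4 = InvRound(s_3, k_3) = 0x15
s_5 = InvRound(s_4, k_2) = 0x54
s_6 = InvRound(s_5, k_1) = 0x81
s_7 = InvRound(s_6, k_0) = 0xD1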